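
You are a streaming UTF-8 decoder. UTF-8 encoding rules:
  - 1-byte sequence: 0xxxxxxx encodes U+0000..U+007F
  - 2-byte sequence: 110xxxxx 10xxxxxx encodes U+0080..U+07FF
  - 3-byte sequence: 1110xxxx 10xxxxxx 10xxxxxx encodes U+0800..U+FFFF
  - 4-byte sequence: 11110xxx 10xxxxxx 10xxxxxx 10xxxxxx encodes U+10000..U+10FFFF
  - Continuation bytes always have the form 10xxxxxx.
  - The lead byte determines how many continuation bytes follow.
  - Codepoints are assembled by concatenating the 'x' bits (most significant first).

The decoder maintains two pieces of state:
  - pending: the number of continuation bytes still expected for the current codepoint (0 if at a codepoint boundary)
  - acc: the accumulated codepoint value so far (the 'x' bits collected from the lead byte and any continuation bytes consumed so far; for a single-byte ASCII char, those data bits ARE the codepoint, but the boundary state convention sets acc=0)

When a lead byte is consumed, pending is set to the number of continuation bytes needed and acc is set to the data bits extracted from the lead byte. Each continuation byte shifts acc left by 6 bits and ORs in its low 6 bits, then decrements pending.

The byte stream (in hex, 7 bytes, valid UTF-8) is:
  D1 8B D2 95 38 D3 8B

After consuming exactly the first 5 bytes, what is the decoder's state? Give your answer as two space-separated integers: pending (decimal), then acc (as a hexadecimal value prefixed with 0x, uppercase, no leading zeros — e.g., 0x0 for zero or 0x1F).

Byte[0]=D1: 2-byte lead. pending=1, acc=0x11
Byte[1]=8B: continuation. acc=(acc<<6)|0x0B=0x44B, pending=0
Byte[2]=D2: 2-byte lead. pending=1, acc=0x12
Byte[3]=95: continuation. acc=(acc<<6)|0x15=0x495, pending=0
Byte[4]=38: 1-byte. pending=0, acc=0x0

Answer: 0 0x0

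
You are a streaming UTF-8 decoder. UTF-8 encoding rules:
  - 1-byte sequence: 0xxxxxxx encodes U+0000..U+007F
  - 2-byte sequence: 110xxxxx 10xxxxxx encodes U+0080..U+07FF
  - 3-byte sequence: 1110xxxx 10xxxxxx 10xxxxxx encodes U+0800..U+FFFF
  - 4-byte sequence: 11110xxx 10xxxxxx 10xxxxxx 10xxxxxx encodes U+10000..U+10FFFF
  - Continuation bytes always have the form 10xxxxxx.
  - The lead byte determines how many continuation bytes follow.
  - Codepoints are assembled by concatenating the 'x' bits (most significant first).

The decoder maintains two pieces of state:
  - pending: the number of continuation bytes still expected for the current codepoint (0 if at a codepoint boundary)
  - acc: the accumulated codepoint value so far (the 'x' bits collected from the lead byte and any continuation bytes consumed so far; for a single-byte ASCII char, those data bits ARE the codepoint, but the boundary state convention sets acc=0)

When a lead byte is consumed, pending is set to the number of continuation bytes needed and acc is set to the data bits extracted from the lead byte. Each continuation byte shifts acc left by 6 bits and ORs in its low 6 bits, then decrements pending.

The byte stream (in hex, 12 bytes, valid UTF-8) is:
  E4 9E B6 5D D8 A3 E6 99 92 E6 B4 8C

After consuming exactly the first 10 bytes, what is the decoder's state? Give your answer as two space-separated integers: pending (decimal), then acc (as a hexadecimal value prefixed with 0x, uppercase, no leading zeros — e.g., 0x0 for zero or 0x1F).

Answer: 2 0x6

Derivation:
Byte[0]=E4: 3-byte lead. pending=2, acc=0x4
Byte[1]=9E: continuation. acc=(acc<<6)|0x1E=0x11E, pending=1
Byte[2]=B6: continuation. acc=(acc<<6)|0x36=0x47B6, pending=0
Byte[3]=5D: 1-byte. pending=0, acc=0x0
Byte[4]=D8: 2-byte lead. pending=1, acc=0x18
Byte[5]=A3: continuation. acc=(acc<<6)|0x23=0x623, pending=0
Byte[6]=E6: 3-byte lead. pending=2, acc=0x6
Byte[7]=99: continuation. acc=(acc<<6)|0x19=0x199, pending=1
Byte[8]=92: continuation. acc=(acc<<6)|0x12=0x6652, pending=0
Byte[9]=E6: 3-byte lead. pending=2, acc=0x6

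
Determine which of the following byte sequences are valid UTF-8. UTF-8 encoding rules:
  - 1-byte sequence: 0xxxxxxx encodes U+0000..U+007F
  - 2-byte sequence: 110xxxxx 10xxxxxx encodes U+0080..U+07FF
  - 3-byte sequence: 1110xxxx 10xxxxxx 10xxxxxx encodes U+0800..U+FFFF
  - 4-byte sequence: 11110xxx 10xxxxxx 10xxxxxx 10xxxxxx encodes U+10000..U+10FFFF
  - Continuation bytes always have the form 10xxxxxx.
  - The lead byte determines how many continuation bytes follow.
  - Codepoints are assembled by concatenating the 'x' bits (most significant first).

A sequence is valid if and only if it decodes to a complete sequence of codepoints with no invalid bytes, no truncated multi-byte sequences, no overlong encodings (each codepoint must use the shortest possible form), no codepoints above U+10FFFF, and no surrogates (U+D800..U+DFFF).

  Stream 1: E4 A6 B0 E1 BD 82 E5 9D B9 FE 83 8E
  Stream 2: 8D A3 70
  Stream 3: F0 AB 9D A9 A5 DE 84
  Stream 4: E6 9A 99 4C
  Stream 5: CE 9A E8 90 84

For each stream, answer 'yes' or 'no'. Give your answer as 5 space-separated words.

Stream 1: error at byte offset 9. INVALID
Stream 2: error at byte offset 0. INVALID
Stream 3: error at byte offset 4. INVALID
Stream 4: decodes cleanly. VALID
Stream 5: decodes cleanly. VALID

Answer: no no no yes yes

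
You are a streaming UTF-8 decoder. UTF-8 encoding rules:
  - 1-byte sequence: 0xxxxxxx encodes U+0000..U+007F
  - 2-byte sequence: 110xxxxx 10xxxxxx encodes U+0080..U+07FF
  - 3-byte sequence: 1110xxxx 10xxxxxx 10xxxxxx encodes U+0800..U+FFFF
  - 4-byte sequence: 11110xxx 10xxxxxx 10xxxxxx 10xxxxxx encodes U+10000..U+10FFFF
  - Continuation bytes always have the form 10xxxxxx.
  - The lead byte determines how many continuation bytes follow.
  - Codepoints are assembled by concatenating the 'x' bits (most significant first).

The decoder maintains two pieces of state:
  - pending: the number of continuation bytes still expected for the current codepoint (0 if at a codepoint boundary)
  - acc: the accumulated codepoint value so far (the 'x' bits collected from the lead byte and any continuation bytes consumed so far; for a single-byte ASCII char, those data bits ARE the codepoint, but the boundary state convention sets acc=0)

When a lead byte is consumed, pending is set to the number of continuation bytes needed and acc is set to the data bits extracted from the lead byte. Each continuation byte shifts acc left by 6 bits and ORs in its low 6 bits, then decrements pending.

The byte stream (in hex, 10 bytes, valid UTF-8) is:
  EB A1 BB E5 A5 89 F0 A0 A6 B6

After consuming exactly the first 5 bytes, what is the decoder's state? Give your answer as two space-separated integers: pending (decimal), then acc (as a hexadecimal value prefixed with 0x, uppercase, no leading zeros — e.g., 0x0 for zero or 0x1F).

Answer: 1 0x165

Derivation:
Byte[0]=EB: 3-byte lead. pending=2, acc=0xB
Byte[1]=A1: continuation. acc=(acc<<6)|0x21=0x2E1, pending=1
Byte[2]=BB: continuation. acc=(acc<<6)|0x3B=0xB87B, pending=0
Byte[3]=E5: 3-byte lead. pending=2, acc=0x5
Byte[4]=A5: continuation. acc=(acc<<6)|0x25=0x165, pending=1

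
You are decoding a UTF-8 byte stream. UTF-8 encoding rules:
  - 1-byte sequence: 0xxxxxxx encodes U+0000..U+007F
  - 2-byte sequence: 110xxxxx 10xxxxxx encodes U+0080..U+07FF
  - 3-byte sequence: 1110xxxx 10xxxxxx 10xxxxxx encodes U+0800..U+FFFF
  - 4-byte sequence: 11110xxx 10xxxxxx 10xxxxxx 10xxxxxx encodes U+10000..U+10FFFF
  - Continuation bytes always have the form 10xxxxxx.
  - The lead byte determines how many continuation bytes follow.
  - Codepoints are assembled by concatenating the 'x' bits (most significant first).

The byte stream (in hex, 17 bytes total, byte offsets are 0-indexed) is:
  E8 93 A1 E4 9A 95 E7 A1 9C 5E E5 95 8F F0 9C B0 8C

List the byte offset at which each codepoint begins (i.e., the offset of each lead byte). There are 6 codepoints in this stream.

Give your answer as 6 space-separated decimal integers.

Byte[0]=E8: 3-byte lead, need 2 cont bytes. acc=0x8
Byte[1]=93: continuation. acc=(acc<<6)|0x13=0x213
Byte[2]=A1: continuation. acc=(acc<<6)|0x21=0x84E1
Completed: cp=U+84E1 (starts at byte 0)
Byte[3]=E4: 3-byte lead, need 2 cont bytes. acc=0x4
Byte[4]=9A: continuation. acc=(acc<<6)|0x1A=0x11A
Byte[5]=95: continuation. acc=(acc<<6)|0x15=0x4695
Completed: cp=U+4695 (starts at byte 3)
Byte[6]=E7: 3-byte lead, need 2 cont bytes. acc=0x7
Byte[7]=A1: continuation. acc=(acc<<6)|0x21=0x1E1
Byte[8]=9C: continuation. acc=(acc<<6)|0x1C=0x785C
Completed: cp=U+785C (starts at byte 6)
Byte[9]=5E: 1-byte ASCII. cp=U+005E
Byte[10]=E5: 3-byte lead, need 2 cont bytes. acc=0x5
Byte[11]=95: continuation. acc=(acc<<6)|0x15=0x155
Byte[12]=8F: continuation. acc=(acc<<6)|0x0F=0x554F
Completed: cp=U+554F (starts at byte 10)
Byte[13]=F0: 4-byte lead, need 3 cont bytes. acc=0x0
Byte[14]=9C: continuation. acc=(acc<<6)|0x1C=0x1C
Byte[15]=B0: continuation. acc=(acc<<6)|0x30=0x730
Byte[16]=8C: continuation. acc=(acc<<6)|0x0C=0x1CC0C
Completed: cp=U+1CC0C (starts at byte 13)

Answer: 0 3 6 9 10 13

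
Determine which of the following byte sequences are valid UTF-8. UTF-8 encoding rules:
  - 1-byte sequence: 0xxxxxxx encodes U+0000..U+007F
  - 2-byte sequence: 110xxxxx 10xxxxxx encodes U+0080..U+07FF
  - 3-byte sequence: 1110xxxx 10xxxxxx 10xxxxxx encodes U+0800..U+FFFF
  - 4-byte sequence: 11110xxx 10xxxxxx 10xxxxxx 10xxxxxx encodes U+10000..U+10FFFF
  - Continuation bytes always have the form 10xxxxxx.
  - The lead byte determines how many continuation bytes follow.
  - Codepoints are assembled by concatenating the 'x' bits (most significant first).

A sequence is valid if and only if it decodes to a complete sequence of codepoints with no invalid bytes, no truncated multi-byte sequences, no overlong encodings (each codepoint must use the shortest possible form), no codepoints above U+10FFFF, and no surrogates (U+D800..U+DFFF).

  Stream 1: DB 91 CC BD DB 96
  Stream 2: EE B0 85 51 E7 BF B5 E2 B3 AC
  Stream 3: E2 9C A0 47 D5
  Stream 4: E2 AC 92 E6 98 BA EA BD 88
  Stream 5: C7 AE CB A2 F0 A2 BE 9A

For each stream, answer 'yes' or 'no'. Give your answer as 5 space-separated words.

Answer: yes yes no yes yes

Derivation:
Stream 1: decodes cleanly. VALID
Stream 2: decodes cleanly. VALID
Stream 3: error at byte offset 5. INVALID
Stream 4: decodes cleanly. VALID
Stream 5: decodes cleanly. VALID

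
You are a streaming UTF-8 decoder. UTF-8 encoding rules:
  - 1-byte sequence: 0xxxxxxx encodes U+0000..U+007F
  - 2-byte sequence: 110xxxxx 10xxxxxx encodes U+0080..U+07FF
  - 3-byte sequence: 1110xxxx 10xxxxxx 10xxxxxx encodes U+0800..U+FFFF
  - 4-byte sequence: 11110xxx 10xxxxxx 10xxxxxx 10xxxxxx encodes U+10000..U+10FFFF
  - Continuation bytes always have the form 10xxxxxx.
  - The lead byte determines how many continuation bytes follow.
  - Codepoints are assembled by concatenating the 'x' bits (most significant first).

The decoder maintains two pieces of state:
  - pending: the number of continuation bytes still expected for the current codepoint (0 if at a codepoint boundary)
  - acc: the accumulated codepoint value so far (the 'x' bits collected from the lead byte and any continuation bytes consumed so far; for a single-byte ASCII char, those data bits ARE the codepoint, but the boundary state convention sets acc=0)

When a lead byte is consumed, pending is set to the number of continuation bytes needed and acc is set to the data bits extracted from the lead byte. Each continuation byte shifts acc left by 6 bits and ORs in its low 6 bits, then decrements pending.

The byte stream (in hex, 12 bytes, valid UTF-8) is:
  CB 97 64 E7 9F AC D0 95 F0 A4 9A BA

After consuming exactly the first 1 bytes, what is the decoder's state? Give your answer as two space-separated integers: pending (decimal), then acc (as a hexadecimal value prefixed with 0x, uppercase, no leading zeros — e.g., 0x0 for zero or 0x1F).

Answer: 1 0xB

Derivation:
Byte[0]=CB: 2-byte lead. pending=1, acc=0xB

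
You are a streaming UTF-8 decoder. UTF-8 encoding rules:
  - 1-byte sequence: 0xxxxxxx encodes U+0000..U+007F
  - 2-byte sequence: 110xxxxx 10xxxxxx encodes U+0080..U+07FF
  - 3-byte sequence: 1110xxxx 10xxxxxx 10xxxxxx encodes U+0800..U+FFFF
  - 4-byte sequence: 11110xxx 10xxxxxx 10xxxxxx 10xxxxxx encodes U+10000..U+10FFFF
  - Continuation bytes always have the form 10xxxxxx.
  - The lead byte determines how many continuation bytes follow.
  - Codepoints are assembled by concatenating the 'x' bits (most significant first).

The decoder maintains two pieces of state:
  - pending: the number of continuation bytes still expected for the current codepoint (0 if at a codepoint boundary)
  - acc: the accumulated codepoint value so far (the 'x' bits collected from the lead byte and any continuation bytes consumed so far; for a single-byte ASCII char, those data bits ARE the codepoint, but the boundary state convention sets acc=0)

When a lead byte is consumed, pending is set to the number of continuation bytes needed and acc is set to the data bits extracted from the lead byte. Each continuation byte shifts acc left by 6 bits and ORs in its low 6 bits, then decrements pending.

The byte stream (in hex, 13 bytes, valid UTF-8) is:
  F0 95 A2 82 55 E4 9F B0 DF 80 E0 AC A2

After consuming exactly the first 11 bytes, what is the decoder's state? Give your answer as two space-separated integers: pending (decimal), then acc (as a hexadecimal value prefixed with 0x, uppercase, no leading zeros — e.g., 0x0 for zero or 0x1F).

Answer: 2 0x0

Derivation:
Byte[0]=F0: 4-byte lead. pending=3, acc=0x0
Byte[1]=95: continuation. acc=(acc<<6)|0x15=0x15, pending=2
Byte[2]=A2: continuation. acc=(acc<<6)|0x22=0x562, pending=1
Byte[3]=82: continuation. acc=(acc<<6)|0x02=0x15882, pending=0
Byte[4]=55: 1-byte. pending=0, acc=0x0
Byte[5]=E4: 3-byte lead. pending=2, acc=0x4
Byte[6]=9F: continuation. acc=(acc<<6)|0x1F=0x11F, pending=1
Byte[7]=B0: continuation. acc=(acc<<6)|0x30=0x47F0, pending=0
Byte[8]=DF: 2-byte lead. pending=1, acc=0x1F
Byte[9]=80: continuation. acc=(acc<<6)|0x00=0x7C0, pending=0
Byte[10]=E0: 3-byte lead. pending=2, acc=0x0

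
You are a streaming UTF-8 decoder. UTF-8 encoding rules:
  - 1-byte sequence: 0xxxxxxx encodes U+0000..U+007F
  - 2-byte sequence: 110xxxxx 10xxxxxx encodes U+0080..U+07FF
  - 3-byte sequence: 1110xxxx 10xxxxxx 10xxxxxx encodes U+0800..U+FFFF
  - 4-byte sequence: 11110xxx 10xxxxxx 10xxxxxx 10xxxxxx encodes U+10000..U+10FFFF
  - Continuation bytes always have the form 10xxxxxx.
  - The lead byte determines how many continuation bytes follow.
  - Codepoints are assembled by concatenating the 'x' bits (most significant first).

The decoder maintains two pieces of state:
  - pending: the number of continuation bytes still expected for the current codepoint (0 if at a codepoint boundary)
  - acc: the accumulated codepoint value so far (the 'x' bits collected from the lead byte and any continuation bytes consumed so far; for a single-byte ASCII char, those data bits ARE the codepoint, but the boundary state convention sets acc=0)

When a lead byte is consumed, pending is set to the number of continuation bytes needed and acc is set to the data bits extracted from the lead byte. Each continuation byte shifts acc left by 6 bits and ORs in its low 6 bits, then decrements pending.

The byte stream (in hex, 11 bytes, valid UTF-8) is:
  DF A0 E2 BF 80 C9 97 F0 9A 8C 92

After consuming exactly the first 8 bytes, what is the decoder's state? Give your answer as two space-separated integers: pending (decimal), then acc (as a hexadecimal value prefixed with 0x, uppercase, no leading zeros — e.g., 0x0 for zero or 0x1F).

Answer: 3 0x0

Derivation:
Byte[0]=DF: 2-byte lead. pending=1, acc=0x1F
Byte[1]=A0: continuation. acc=(acc<<6)|0x20=0x7E0, pending=0
Byte[2]=E2: 3-byte lead. pending=2, acc=0x2
Byte[3]=BF: continuation. acc=(acc<<6)|0x3F=0xBF, pending=1
Byte[4]=80: continuation. acc=(acc<<6)|0x00=0x2FC0, pending=0
Byte[5]=C9: 2-byte lead. pending=1, acc=0x9
Byte[6]=97: continuation. acc=(acc<<6)|0x17=0x257, pending=0
Byte[7]=F0: 4-byte lead. pending=3, acc=0x0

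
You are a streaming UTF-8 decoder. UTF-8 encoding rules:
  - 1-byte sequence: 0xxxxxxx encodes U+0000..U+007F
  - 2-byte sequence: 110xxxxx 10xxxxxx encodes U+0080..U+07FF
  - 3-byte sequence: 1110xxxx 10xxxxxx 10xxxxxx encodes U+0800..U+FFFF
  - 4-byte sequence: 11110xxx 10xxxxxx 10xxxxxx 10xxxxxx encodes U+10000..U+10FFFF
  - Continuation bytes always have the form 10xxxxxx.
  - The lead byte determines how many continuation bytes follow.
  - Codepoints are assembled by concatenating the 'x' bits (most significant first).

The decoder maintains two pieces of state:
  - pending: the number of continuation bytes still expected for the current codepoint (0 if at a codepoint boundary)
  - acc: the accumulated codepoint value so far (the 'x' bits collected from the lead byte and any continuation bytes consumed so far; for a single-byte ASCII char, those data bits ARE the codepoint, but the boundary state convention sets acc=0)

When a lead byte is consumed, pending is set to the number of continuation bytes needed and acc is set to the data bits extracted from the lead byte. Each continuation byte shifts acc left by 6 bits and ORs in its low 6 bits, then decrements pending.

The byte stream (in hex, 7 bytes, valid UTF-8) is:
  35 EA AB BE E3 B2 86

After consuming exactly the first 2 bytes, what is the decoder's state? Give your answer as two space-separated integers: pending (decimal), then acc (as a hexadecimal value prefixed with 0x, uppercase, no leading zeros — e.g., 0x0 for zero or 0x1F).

Answer: 2 0xA

Derivation:
Byte[0]=35: 1-byte. pending=0, acc=0x0
Byte[1]=EA: 3-byte lead. pending=2, acc=0xA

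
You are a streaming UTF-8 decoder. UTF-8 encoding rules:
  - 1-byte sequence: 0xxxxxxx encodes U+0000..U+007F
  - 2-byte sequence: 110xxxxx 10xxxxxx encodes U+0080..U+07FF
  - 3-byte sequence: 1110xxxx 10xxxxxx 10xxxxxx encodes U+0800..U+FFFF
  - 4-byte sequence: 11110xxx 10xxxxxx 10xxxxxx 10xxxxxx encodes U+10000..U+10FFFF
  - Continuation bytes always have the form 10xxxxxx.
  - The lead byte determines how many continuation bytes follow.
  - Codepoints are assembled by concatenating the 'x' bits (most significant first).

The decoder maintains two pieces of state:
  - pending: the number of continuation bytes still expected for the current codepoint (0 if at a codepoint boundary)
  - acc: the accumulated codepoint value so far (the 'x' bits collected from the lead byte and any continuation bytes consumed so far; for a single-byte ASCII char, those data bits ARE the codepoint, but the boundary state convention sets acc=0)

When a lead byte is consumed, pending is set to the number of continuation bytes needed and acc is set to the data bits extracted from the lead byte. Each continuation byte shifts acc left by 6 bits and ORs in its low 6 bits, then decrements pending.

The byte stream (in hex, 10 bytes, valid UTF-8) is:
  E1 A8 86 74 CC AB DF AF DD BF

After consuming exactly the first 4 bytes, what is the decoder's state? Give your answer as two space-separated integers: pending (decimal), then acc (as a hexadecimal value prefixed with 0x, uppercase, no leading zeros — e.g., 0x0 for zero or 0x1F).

Byte[0]=E1: 3-byte lead. pending=2, acc=0x1
Byte[1]=A8: continuation. acc=(acc<<6)|0x28=0x68, pending=1
Byte[2]=86: continuation. acc=(acc<<6)|0x06=0x1A06, pending=0
Byte[3]=74: 1-byte. pending=0, acc=0x0

Answer: 0 0x0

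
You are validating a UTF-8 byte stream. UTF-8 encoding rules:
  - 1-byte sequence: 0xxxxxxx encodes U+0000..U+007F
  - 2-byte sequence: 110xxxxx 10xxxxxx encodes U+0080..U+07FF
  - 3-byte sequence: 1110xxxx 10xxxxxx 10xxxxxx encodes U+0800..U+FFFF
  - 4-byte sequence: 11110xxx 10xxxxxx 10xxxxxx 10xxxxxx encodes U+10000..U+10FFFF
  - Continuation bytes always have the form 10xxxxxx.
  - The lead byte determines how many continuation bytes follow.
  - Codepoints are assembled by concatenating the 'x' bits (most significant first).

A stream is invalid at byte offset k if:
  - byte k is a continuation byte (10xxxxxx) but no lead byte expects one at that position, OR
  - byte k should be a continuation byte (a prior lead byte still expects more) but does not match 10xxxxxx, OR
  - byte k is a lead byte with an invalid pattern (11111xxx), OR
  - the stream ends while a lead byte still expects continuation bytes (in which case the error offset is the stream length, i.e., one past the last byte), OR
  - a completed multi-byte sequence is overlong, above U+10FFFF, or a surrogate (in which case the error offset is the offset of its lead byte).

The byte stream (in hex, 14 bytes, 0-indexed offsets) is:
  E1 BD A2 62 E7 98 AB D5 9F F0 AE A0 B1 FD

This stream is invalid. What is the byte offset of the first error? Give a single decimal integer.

Byte[0]=E1: 3-byte lead, need 2 cont bytes. acc=0x1
Byte[1]=BD: continuation. acc=(acc<<6)|0x3D=0x7D
Byte[2]=A2: continuation. acc=(acc<<6)|0x22=0x1F62
Completed: cp=U+1F62 (starts at byte 0)
Byte[3]=62: 1-byte ASCII. cp=U+0062
Byte[4]=E7: 3-byte lead, need 2 cont bytes. acc=0x7
Byte[5]=98: continuation. acc=(acc<<6)|0x18=0x1D8
Byte[6]=AB: continuation. acc=(acc<<6)|0x2B=0x762B
Completed: cp=U+762B (starts at byte 4)
Byte[7]=D5: 2-byte lead, need 1 cont bytes. acc=0x15
Byte[8]=9F: continuation. acc=(acc<<6)|0x1F=0x55F
Completed: cp=U+055F (starts at byte 7)
Byte[9]=F0: 4-byte lead, need 3 cont bytes. acc=0x0
Byte[10]=AE: continuation. acc=(acc<<6)|0x2E=0x2E
Byte[11]=A0: continuation. acc=(acc<<6)|0x20=0xBA0
Byte[12]=B1: continuation. acc=(acc<<6)|0x31=0x2E831
Completed: cp=U+2E831 (starts at byte 9)
Byte[13]=FD: INVALID lead byte (not 0xxx/110x/1110/11110)

Answer: 13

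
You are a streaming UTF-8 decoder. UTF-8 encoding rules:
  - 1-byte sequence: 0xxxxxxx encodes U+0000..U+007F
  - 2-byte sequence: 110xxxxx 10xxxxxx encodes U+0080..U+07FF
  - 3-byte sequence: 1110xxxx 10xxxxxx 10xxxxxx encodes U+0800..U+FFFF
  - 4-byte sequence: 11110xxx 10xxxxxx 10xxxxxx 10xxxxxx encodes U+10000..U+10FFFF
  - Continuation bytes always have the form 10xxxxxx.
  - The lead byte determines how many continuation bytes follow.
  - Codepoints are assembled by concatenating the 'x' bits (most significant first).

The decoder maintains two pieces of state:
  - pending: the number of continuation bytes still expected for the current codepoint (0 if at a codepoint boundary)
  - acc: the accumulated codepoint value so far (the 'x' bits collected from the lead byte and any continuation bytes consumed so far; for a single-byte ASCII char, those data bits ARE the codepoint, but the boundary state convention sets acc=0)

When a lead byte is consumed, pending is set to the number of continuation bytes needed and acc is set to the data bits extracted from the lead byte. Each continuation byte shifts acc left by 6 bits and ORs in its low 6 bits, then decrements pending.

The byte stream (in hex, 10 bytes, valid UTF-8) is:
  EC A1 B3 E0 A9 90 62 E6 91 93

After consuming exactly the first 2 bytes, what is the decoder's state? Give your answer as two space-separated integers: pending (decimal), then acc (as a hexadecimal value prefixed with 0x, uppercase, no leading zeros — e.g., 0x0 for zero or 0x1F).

Answer: 1 0x321

Derivation:
Byte[0]=EC: 3-byte lead. pending=2, acc=0xC
Byte[1]=A1: continuation. acc=(acc<<6)|0x21=0x321, pending=1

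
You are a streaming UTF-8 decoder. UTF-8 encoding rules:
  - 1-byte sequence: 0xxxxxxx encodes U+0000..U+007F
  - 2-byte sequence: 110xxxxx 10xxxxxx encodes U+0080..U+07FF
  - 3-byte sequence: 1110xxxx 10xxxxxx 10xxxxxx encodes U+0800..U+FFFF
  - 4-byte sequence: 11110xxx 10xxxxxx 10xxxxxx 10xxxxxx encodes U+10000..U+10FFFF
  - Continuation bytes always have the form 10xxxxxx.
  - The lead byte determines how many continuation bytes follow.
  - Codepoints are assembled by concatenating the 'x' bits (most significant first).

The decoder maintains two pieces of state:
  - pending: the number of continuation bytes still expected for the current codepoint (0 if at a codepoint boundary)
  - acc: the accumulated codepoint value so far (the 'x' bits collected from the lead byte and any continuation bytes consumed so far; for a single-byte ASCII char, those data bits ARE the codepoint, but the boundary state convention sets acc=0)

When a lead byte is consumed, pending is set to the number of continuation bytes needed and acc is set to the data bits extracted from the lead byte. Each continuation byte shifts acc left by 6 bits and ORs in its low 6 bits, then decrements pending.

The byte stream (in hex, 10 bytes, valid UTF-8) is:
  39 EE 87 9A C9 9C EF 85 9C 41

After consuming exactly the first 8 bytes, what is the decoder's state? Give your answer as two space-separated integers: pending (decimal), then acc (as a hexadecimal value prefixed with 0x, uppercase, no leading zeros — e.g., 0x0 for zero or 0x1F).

Answer: 1 0x3C5

Derivation:
Byte[0]=39: 1-byte. pending=0, acc=0x0
Byte[1]=EE: 3-byte lead. pending=2, acc=0xE
Byte[2]=87: continuation. acc=(acc<<6)|0x07=0x387, pending=1
Byte[3]=9A: continuation. acc=(acc<<6)|0x1A=0xE1DA, pending=0
Byte[4]=C9: 2-byte lead. pending=1, acc=0x9
Byte[5]=9C: continuation. acc=(acc<<6)|0x1C=0x25C, pending=0
Byte[6]=EF: 3-byte lead. pending=2, acc=0xF
Byte[7]=85: continuation. acc=(acc<<6)|0x05=0x3C5, pending=1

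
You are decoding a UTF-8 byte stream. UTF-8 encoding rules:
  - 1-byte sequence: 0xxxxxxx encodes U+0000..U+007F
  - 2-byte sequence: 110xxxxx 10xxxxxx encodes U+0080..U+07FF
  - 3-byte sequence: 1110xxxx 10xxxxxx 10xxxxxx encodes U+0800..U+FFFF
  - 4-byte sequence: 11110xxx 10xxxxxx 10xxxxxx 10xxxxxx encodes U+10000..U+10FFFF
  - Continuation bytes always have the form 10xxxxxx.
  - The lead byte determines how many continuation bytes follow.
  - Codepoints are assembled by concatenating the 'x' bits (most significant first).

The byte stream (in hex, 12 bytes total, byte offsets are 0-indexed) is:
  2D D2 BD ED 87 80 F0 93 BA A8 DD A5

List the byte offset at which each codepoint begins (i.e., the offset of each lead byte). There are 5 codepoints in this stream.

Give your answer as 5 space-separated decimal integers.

Answer: 0 1 3 6 10

Derivation:
Byte[0]=2D: 1-byte ASCII. cp=U+002D
Byte[1]=D2: 2-byte lead, need 1 cont bytes. acc=0x12
Byte[2]=BD: continuation. acc=(acc<<6)|0x3D=0x4BD
Completed: cp=U+04BD (starts at byte 1)
Byte[3]=ED: 3-byte lead, need 2 cont bytes. acc=0xD
Byte[4]=87: continuation. acc=(acc<<6)|0x07=0x347
Byte[5]=80: continuation. acc=(acc<<6)|0x00=0xD1C0
Completed: cp=U+D1C0 (starts at byte 3)
Byte[6]=F0: 4-byte lead, need 3 cont bytes. acc=0x0
Byte[7]=93: continuation. acc=(acc<<6)|0x13=0x13
Byte[8]=BA: continuation. acc=(acc<<6)|0x3A=0x4FA
Byte[9]=A8: continuation. acc=(acc<<6)|0x28=0x13EA8
Completed: cp=U+13EA8 (starts at byte 6)
Byte[10]=DD: 2-byte lead, need 1 cont bytes. acc=0x1D
Byte[11]=A5: continuation. acc=(acc<<6)|0x25=0x765
Completed: cp=U+0765 (starts at byte 10)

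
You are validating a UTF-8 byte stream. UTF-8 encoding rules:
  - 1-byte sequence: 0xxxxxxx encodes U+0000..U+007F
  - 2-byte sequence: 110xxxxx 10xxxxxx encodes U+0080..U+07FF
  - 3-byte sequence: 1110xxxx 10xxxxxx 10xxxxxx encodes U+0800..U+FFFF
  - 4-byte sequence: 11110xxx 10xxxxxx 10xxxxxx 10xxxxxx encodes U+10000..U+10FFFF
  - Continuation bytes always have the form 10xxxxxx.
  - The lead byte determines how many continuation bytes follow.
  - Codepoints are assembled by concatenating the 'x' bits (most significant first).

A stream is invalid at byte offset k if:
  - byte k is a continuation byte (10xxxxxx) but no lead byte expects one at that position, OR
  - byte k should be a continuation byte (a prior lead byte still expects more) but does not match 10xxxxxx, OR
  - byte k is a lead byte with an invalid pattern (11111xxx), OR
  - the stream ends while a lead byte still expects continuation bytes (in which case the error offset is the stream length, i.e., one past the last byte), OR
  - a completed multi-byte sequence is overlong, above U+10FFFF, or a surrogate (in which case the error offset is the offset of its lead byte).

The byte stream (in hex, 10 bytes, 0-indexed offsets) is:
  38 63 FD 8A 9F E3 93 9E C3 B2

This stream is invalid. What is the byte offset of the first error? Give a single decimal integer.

Byte[0]=38: 1-byte ASCII. cp=U+0038
Byte[1]=63: 1-byte ASCII. cp=U+0063
Byte[2]=FD: INVALID lead byte (not 0xxx/110x/1110/11110)

Answer: 2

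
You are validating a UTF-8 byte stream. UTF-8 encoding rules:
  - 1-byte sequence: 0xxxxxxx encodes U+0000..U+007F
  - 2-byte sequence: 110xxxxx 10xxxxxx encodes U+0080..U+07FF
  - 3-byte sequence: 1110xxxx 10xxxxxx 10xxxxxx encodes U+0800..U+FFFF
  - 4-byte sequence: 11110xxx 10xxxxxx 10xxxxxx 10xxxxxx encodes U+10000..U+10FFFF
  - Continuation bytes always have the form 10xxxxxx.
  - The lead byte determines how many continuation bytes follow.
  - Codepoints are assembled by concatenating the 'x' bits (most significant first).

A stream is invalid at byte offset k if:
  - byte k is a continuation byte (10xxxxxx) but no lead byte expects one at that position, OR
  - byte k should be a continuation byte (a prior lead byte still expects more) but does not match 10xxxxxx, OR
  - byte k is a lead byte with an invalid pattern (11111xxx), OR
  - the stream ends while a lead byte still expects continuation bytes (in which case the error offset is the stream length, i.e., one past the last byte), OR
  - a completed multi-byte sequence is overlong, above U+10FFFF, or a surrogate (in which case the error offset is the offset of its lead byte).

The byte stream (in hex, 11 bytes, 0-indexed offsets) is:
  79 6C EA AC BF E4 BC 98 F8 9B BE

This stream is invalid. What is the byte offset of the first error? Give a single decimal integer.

Byte[0]=79: 1-byte ASCII. cp=U+0079
Byte[1]=6C: 1-byte ASCII. cp=U+006C
Byte[2]=EA: 3-byte lead, need 2 cont bytes. acc=0xA
Byte[3]=AC: continuation. acc=(acc<<6)|0x2C=0x2AC
Byte[4]=BF: continuation. acc=(acc<<6)|0x3F=0xAB3F
Completed: cp=U+AB3F (starts at byte 2)
Byte[5]=E4: 3-byte lead, need 2 cont bytes. acc=0x4
Byte[6]=BC: continuation. acc=(acc<<6)|0x3C=0x13C
Byte[7]=98: continuation. acc=(acc<<6)|0x18=0x4F18
Completed: cp=U+4F18 (starts at byte 5)
Byte[8]=F8: INVALID lead byte (not 0xxx/110x/1110/11110)

Answer: 8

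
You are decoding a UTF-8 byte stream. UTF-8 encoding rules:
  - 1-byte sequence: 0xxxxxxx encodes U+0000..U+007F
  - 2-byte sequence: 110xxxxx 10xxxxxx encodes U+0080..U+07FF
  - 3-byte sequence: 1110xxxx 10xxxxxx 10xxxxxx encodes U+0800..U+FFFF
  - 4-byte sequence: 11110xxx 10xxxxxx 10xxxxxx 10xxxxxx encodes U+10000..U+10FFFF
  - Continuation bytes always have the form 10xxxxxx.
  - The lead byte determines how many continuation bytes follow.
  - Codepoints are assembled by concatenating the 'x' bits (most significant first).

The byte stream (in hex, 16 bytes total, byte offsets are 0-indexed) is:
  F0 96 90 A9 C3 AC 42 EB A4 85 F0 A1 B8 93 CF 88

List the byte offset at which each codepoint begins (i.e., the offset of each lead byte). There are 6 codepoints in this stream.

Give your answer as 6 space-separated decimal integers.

Byte[0]=F0: 4-byte lead, need 3 cont bytes. acc=0x0
Byte[1]=96: continuation. acc=(acc<<6)|0x16=0x16
Byte[2]=90: continuation. acc=(acc<<6)|0x10=0x590
Byte[3]=A9: continuation. acc=(acc<<6)|0x29=0x16429
Completed: cp=U+16429 (starts at byte 0)
Byte[4]=C3: 2-byte lead, need 1 cont bytes. acc=0x3
Byte[5]=AC: continuation. acc=(acc<<6)|0x2C=0xEC
Completed: cp=U+00EC (starts at byte 4)
Byte[6]=42: 1-byte ASCII. cp=U+0042
Byte[7]=EB: 3-byte lead, need 2 cont bytes. acc=0xB
Byte[8]=A4: continuation. acc=(acc<<6)|0x24=0x2E4
Byte[9]=85: continuation. acc=(acc<<6)|0x05=0xB905
Completed: cp=U+B905 (starts at byte 7)
Byte[10]=F0: 4-byte lead, need 3 cont bytes. acc=0x0
Byte[11]=A1: continuation. acc=(acc<<6)|0x21=0x21
Byte[12]=B8: continuation. acc=(acc<<6)|0x38=0x878
Byte[13]=93: continuation. acc=(acc<<6)|0x13=0x21E13
Completed: cp=U+21E13 (starts at byte 10)
Byte[14]=CF: 2-byte lead, need 1 cont bytes. acc=0xF
Byte[15]=88: continuation. acc=(acc<<6)|0x08=0x3C8
Completed: cp=U+03C8 (starts at byte 14)

Answer: 0 4 6 7 10 14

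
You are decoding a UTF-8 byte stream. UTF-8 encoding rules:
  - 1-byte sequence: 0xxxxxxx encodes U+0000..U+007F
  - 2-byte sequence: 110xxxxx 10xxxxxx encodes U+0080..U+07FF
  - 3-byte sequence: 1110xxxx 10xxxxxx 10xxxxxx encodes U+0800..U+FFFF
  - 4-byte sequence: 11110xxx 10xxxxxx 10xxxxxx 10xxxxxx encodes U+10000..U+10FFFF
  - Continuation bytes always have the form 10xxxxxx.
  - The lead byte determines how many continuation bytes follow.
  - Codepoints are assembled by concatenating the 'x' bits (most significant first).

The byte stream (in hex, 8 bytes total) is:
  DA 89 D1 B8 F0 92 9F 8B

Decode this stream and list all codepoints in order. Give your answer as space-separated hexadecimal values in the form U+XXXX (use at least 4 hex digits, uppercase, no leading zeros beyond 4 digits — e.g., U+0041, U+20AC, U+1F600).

Answer: U+0689 U+0478 U+127CB

Derivation:
Byte[0]=DA: 2-byte lead, need 1 cont bytes. acc=0x1A
Byte[1]=89: continuation. acc=(acc<<6)|0x09=0x689
Completed: cp=U+0689 (starts at byte 0)
Byte[2]=D1: 2-byte lead, need 1 cont bytes. acc=0x11
Byte[3]=B8: continuation. acc=(acc<<6)|0x38=0x478
Completed: cp=U+0478 (starts at byte 2)
Byte[4]=F0: 4-byte lead, need 3 cont bytes. acc=0x0
Byte[5]=92: continuation. acc=(acc<<6)|0x12=0x12
Byte[6]=9F: continuation. acc=(acc<<6)|0x1F=0x49F
Byte[7]=8B: continuation. acc=(acc<<6)|0x0B=0x127CB
Completed: cp=U+127CB (starts at byte 4)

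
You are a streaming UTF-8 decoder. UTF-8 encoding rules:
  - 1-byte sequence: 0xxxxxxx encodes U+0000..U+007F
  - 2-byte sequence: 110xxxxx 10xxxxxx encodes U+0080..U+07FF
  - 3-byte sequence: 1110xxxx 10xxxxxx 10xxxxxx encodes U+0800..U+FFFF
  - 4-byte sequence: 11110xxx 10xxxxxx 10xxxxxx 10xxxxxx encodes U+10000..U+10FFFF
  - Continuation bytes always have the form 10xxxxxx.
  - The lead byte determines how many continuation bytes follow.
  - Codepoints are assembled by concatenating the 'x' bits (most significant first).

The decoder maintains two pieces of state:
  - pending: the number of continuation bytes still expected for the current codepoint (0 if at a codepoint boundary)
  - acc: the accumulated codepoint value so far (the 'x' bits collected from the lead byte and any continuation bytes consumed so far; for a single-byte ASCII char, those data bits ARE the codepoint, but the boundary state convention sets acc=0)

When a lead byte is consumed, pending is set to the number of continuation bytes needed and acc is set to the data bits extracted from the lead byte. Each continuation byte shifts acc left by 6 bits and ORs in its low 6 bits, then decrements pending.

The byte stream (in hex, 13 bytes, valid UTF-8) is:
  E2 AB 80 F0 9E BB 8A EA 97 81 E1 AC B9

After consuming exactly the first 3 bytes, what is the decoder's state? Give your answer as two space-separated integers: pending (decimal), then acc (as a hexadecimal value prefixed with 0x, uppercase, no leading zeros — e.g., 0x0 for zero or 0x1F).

Byte[0]=E2: 3-byte lead. pending=2, acc=0x2
Byte[1]=AB: continuation. acc=(acc<<6)|0x2B=0xAB, pending=1
Byte[2]=80: continuation. acc=(acc<<6)|0x00=0x2AC0, pending=0

Answer: 0 0x2AC0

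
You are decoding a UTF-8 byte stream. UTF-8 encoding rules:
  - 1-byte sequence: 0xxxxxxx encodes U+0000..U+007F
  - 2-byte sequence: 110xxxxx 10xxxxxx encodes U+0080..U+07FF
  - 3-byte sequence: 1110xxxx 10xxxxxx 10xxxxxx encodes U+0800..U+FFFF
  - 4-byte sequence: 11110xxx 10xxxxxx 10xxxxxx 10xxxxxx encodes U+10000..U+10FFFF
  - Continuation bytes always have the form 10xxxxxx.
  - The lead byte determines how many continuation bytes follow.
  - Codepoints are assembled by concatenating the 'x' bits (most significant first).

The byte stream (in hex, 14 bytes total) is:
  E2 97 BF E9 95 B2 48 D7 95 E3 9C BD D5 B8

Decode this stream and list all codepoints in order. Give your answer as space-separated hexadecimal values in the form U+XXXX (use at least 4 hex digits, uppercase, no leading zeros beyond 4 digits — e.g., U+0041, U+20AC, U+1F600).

Byte[0]=E2: 3-byte lead, need 2 cont bytes. acc=0x2
Byte[1]=97: continuation. acc=(acc<<6)|0x17=0x97
Byte[2]=BF: continuation. acc=(acc<<6)|0x3F=0x25FF
Completed: cp=U+25FF (starts at byte 0)
Byte[3]=E9: 3-byte lead, need 2 cont bytes. acc=0x9
Byte[4]=95: continuation. acc=(acc<<6)|0x15=0x255
Byte[5]=B2: continuation. acc=(acc<<6)|0x32=0x9572
Completed: cp=U+9572 (starts at byte 3)
Byte[6]=48: 1-byte ASCII. cp=U+0048
Byte[7]=D7: 2-byte lead, need 1 cont bytes. acc=0x17
Byte[8]=95: continuation. acc=(acc<<6)|0x15=0x5D5
Completed: cp=U+05D5 (starts at byte 7)
Byte[9]=E3: 3-byte lead, need 2 cont bytes. acc=0x3
Byte[10]=9C: continuation. acc=(acc<<6)|0x1C=0xDC
Byte[11]=BD: continuation. acc=(acc<<6)|0x3D=0x373D
Completed: cp=U+373D (starts at byte 9)
Byte[12]=D5: 2-byte lead, need 1 cont bytes. acc=0x15
Byte[13]=B8: continuation. acc=(acc<<6)|0x38=0x578
Completed: cp=U+0578 (starts at byte 12)

Answer: U+25FF U+9572 U+0048 U+05D5 U+373D U+0578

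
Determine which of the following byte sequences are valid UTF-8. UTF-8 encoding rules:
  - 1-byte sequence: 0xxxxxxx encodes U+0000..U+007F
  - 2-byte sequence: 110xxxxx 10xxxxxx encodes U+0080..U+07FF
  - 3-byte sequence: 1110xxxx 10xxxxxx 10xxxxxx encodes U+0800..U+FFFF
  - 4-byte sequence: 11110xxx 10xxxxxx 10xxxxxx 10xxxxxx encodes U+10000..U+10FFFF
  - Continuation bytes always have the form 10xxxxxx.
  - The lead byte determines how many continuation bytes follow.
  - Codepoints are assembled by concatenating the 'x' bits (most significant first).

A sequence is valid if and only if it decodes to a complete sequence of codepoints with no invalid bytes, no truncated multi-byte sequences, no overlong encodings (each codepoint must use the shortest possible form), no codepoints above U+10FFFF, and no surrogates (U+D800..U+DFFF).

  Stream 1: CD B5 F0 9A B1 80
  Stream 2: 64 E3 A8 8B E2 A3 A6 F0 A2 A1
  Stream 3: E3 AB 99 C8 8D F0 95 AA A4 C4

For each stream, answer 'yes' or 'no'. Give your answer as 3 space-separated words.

Answer: yes no no

Derivation:
Stream 1: decodes cleanly. VALID
Stream 2: error at byte offset 10. INVALID
Stream 3: error at byte offset 10. INVALID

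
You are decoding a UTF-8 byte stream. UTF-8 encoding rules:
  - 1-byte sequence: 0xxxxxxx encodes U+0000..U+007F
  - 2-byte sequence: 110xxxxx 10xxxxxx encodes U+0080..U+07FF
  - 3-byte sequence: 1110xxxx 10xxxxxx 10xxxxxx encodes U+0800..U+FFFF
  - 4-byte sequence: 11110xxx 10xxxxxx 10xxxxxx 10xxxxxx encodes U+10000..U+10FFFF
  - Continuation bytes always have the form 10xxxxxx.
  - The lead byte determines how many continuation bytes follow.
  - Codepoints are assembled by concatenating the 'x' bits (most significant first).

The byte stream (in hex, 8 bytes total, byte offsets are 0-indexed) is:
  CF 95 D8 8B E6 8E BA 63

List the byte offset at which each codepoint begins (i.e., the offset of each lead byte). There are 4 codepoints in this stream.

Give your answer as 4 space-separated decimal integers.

Answer: 0 2 4 7

Derivation:
Byte[0]=CF: 2-byte lead, need 1 cont bytes. acc=0xF
Byte[1]=95: continuation. acc=(acc<<6)|0x15=0x3D5
Completed: cp=U+03D5 (starts at byte 0)
Byte[2]=D8: 2-byte lead, need 1 cont bytes. acc=0x18
Byte[3]=8B: continuation. acc=(acc<<6)|0x0B=0x60B
Completed: cp=U+060B (starts at byte 2)
Byte[4]=E6: 3-byte lead, need 2 cont bytes. acc=0x6
Byte[5]=8E: continuation. acc=(acc<<6)|0x0E=0x18E
Byte[6]=BA: continuation. acc=(acc<<6)|0x3A=0x63BA
Completed: cp=U+63BA (starts at byte 4)
Byte[7]=63: 1-byte ASCII. cp=U+0063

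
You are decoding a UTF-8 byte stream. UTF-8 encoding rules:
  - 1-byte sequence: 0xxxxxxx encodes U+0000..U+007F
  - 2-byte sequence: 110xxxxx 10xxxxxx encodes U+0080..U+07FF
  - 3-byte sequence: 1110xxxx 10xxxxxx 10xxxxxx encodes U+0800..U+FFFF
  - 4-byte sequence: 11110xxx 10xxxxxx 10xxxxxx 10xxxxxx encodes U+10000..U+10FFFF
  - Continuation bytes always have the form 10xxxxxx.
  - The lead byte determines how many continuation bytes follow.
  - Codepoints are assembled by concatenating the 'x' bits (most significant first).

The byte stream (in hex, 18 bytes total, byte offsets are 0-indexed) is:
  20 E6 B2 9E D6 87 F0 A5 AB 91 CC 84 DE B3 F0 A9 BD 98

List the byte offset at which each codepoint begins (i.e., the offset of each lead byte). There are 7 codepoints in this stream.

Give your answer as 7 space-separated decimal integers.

Answer: 0 1 4 6 10 12 14

Derivation:
Byte[0]=20: 1-byte ASCII. cp=U+0020
Byte[1]=E6: 3-byte lead, need 2 cont bytes. acc=0x6
Byte[2]=B2: continuation. acc=(acc<<6)|0x32=0x1B2
Byte[3]=9E: continuation. acc=(acc<<6)|0x1E=0x6C9E
Completed: cp=U+6C9E (starts at byte 1)
Byte[4]=D6: 2-byte lead, need 1 cont bytes. acc=0x16
Byte[5]=87: continuation. acc=(acc<<6)|0x07=0x587
Completed: cp=U+0587 (starts at byte 4)
Byte[6]=F0: 4-byte lead, need 3 cont bytes. acc=0x0
Byte[7]=A5: continuation. acc=(acc<<6)|0x25=0x25
Byte[8]=AB: continuation. acc=(acc<<6)|0x2B=0x96B
Byte[9]=91: continuation. acc=(acc<<6)|0x11=0x25AD1
Completed: cp=U+25AD1 (starts at byte 6)
Byte[10]=CC: 2-byte lead, need 1 cont bytes. acc=0xC
Byte[11]=84: continuation. acc=(acc<<6)|0x04=0x304
Completed: cp=U+0304 (starts at byte 10)
Byte[12]=DE: 2-byte lead, need 1 cont bytes. acc=0x1E
Byte[13]=B3: continuation. acc=(acc<<6)|0x33=0x7B3
Completed: cp=U+07B3 (starts at byte 12)
Byte[14]=F0: 4-byte lead, need 3 cont bytes. acc=0x0
Byte[15]=A9: continuation. acc=(acc<<6)|0x29=0x29
Byte[16]=BD: continuation. acc=(acc<<6)|0x3D=0xA7D
Byte[17]=98: continuation. acc=(acc<<6)|0x18=0x29F58
Completed: cp=U+29F58 (starts at byte 14)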